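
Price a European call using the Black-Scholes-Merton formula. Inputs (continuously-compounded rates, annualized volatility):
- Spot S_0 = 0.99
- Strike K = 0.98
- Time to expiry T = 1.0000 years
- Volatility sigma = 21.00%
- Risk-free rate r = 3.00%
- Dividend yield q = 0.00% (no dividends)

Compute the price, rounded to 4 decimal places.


d1 = (ln(S/K) + (r - q + 0.5*sigma^2) * T) / (sigma * sqrt(T)) = 0.29620177
d2 = d1 - sigma * sqrt(T) = 0.08620177
exp(-rT) = 0.97044553; exp(-qT) = 1.00000000
C = S_0 * exp(-qT) * N(d1) - K * exp(-rT) * N(d2)
N(d1) = 0.61646200; N(d2) = 0.53434699
C = 0.9900 * 1.00000000 * 0.61646200 - 0.9800 * 0.97044553 * 0.53434699 = 0.1021

Answer: Price = 0.1021


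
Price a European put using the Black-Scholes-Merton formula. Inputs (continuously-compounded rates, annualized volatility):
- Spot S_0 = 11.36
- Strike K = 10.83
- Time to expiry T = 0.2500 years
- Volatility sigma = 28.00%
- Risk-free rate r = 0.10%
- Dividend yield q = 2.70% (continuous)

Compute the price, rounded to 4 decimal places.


d1 = (ln(S/K) + (r - q + 0.5*sigma^2) * T) / (sigma * sqrt(T)) = 0.36484537
d2 = d1 - sigma * sqrt(T) = 0.22484537
exp(-rT) = 0.99975003; exp(-qT) = 0.99327273
P = K * exp(-rT) * N(-d2) - S_0 * exp(-qT) * N(-d1)
N(-d1) = 0.35761342; N(-d2) = 0.41104978
P = 10.8300 * 0.99975003 * 0.41104978 - 11.3600 * 0.99327273 * 0.35761342 = 0.4154

Answer: Price = 0.4154


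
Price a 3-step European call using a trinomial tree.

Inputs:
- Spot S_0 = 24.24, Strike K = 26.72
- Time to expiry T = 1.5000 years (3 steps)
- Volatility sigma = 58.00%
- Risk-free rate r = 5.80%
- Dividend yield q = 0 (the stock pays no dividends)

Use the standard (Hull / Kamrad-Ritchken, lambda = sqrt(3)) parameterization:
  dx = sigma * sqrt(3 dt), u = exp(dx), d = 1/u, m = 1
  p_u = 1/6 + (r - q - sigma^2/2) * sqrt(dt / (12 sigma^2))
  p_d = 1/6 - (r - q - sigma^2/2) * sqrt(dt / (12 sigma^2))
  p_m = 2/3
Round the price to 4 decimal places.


Answer: Price = V(0,0) = 6.2895

Derivation:
dt = T/N = 0.500000; dx = sigma*sqrt(3*dt) = 0.710352
u = exp(dx) = 2.034707; d = 1/u = 0.491471
p_u = 0.127883, p_m = 0.666667, p_d = 0.205450
Discount per step: exp(-r*dt) = 0.971416
Stock lattice S(k, j) with j the centered position index:
  k=0: S(0,+0) = 24.2400
  k=1: S(1,-1) = 11.9133; S(1,+0) = 24.2400; S(1,+1) = 49.3213
  k=2: S(2,-2) = 5.8550; S(2,-1) = 11.9133; S(2,+0) = 24.2400; S(2,+1) = 49.3213; S(2,+2) = 100.3544
  k=3: S(3,-3) = 2.8776; S(3,-2) = 5.8550; S(3,-1) = 11.9133; S(3,+0) = 24.2400; S(3,+1) = 49.3213; S(3,+2) = 100.3544; S(3,+3) = 204.1919
Terminal payoffs V(N, j) = max(S_T - K, 0):
  V(3,-3) = 0.000000; V(3,-2) = 0.000000; V(3,-1) = 0.000000; V(3,+0) = 0.000000; V(3,+1) = 22.601307; V(3,+2) = 73.634429; V(3,+3) = 177.471900
Backward induction: V(k, j) = exp(-r*dt) * [p_u * V(k+1, j+1) + p_m * V(k+1, j) + p_d * V(k+1, j-1)]
  V(2,-2) = exp(-r*dt) * [p_u*0.000000 + p_m*0.000000 + p_d*0.000000] = 0.000000
  V(2,-1) = exp(-r*dt) * [p_u*0.000000 + p_m*0.000000 + p_d*0.000000] = 0.000000
  V(2,+0) = exp(-r*dt) * [p_u*22.601307 + p_m*0.000000 + p_d*0.000000] = 2.807709
  V(2,+1) = exp(-r*dt) * [p_u*73.634429 + p_m*22.601307 + p_d*0.000000] = 23.784293
  V(2,+2) = exp(-r*dt) * [p_u*177.471900 + p_m*73.634429 + p_d*22.601307] = 74.244114
  V(1,-1) = exp(-r*dt) * [p_u*2.807709 + p_m*0.000000 + p_d*0.000000] = 0.348795
  V(1,+0) = exp(-r*dt) * [p_u*23.784293 + p_m*2.807709 + p_d*0.000000] = 4.772972
  V(1,+1) = exp(-r*dt) * [p_u*74.244114 + p_m*23.784293 + p_d*2.807709] = 25.186503
  V(0,+0) = exp(-r*dt) * [p_u*25.186503 + p_m*4.772972 + p_d*0.348795] = 6.289503


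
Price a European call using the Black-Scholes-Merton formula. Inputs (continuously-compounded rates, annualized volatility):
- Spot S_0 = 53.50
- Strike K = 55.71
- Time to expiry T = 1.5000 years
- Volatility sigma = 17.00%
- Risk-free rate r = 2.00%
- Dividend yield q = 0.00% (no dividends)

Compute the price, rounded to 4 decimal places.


d1 = (ln(S/K) + (r - q + 0.5*sigma^2) * T) / (sigma * sqrt(T)) = 0.05377826
d2 = d1 - sigma * sqrt(T) = -0.15442837
exp(-rT) = 0.97044553; exp(-qT) = 1.00000000
C = S_0 * exp(-qT) * N(d1) - K * exp(-rT) * N(d2)
N(d1) = 0.52144408; N(d2) = 0.43863599
C = 53.5000 * 1.00000000 * 0.52144408 - 55.7100 * 0.97044553 * 0.43863599 = 4.1831

Answer: Price = 4.1831


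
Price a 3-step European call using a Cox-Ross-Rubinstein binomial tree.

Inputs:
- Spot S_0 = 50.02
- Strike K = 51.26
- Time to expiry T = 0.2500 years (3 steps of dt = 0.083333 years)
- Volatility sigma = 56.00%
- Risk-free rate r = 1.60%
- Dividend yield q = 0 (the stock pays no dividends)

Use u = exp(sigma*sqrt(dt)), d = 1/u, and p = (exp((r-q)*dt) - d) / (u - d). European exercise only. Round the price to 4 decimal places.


dt = T/N = 0.083333
u = exp(sigma*sqrt(dt)) = 1.175458; d = 1/u = 0.850732
p = (exp((r-q)*dt) - d) / (u - d) = 0.463782
Discount per step: exp(-r*dt) = 0.998668
Stock lattice S(k, i) with i counting down-moves:
  k=0: S(0,0) = 50.0200
  k=1: S(1,0) = 58.7964; S(1,1) = 42.5536
  k=2: S(2,0) = 69.1127; S(2,1) = 50.0200; S(2,2) = 36.2017
  k=3: S(3,0) = 81.2391; S(3,1) = 58.7964; S(3,2) = 42.5536; S(3,3) = 30.7980
Terminal payoffs V(N, i) = max(S_T - K, 0):
  V(3,0) = 29.979140; V(3,1) = 7.536422; V(3,2) = 0.000000; V(3,3) = 0.000000
Backward induction: V(k, i) = exp(-r*dt) * [p * V(k+1, i) + (1-p) * V(k+1, i+1)].
  V(2,0) = exp(-r*dt) * [p*29.979140 + (1-p)*7.536422] = 17.921041
  V(2,1) = exp(-r*dt) * [p*7.536422 + (1-p)*0.000000] = 3.490600
  V(2,2) = exp(-r*dt) * [p*0.000000 + (1-p)*0.000000] = 0.000000
  V(1,0) = exp(-r*dt) * [p*17.921041 + (1-p)*3.490600] = 10.169610
  V(1,1) = exp(-r*dt) * [p*3.490600 + (1-p)*0.000000] = 1.616720
  V(0,0) = exp(-r*dt) * [p*10.169610 + (1-p)*1.616720] = 5.575957

Answer: Price = V(0,0) = 5.5760


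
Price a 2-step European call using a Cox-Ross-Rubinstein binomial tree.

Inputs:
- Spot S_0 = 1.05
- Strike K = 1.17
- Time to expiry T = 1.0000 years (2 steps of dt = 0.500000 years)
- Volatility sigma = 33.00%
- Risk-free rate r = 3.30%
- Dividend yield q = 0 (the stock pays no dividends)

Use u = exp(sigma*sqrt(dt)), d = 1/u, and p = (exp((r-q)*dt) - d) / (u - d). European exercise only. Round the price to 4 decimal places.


dt = T/N = 0.500000
u = exp(sigma*sqrt(dt)) = 1.262817; d = 1/u = 0.791880
p = (exp((r-q)*dt) - d) / (u - d) = 0.477254
Discount per step: exp(-r*dt) = 0.983635
Stock lattice S(k, i) with i counting down-moves:
  k=0: S(0,0) = 1.0500
  k=1: S(1,0) = 1.3260; S(1,1) = 0.8315
  k=2: S(2,0) = 1.6744; S(2,1) = 1.0500; S(2,2) = 0.6584
Terminal payoffs V(N, i) = max(S_T - K, 0):
  V(2,0) = 0.504443; V(2,1) = 0.000000; V(2,2) = 0.000000
Backward induction: V(k, i) = exp(-r*dt) * [p * V(k+1, i) + (1-p) * V(k+1, i+1)].
  V(1,0) = exp(-r*dt) * [p*0.504443 + (1-p)*0.000000] = 0.236808
  V(1,1) = exp(-r*dt) * [p*0.000000 + (1-p)*0.000000] = 0.000000
  V(0,0) = exp(-r*dt) * [p*0.236808 + (1-p)*0.000000] = 0.111168

Answer: Price = V(0,0) = 0.1112


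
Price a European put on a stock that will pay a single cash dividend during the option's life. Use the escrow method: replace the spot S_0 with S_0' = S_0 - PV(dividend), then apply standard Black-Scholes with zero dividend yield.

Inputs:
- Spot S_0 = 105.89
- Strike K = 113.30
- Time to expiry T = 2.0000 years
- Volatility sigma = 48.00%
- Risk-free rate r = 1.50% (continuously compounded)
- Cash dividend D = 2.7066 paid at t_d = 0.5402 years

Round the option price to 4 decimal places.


Answer: Price = 31.8094

Derivation:
PV(D) = D * exp(-r * t_d) = 2.7066 * 0.99192974 = 2.68475704
S_0' = S_0 - PV(D) = 105.8900 - 2.68475704 = 103.20524296
d1 = (ln(S_0'/K) + (r + sigma^2/2)*T) / (sigma*sqrt(T)) = 0.24613280
d2 = d1 - sigma*sqrt(T) = -0.43268971
exp(-rT) = 0.97044553
N(-d1) = 0.40278972; N(-d2) = 0.66737990
P = K * exp(-rT) * N(-d2) - S_0' * N(-d1) = 113.3000 * 0.97044553 * 0.66737990 - 103.20524296 * 0.40278972 = 31.8094


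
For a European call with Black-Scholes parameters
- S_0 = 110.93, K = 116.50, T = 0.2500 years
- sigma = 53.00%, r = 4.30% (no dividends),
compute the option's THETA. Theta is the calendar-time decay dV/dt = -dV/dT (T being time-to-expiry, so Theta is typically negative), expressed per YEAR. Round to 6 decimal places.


d1 = -0.0118090613; d2 = -0.2768090613
phi(d1) = 0.3989144643; exp(-qT) = 1.0000000000; exp(-rT) = 0.9893075748
Theta = -S*exp(-qT)*phi(d1)*sigma/(2*sqrt(T)) - r*K*exp(-rT)*N(d2) + q*S*exp(-qT)*N(d1)
N(d1) = 0.4952889756; N(d2) = 0.3909633615; sqrt(T) = 0.5000000000
Term 1 = -110.9300 * 1.0000000000 * 0.3989144643 * 0.5300 / (2 * 0.5000000000) = -23.4533382081
Term 2 = -0.0430 * 116.5000 * 0.9893075748 * 0.3909633615 = -1.9375895136
Term 3 = 0 (no dividend yield, q = 0)
Theta = -23.4533382081 + (-1.9375895136) + (0.0000000000) = -25.390928

Answer: Theta = -25.390928


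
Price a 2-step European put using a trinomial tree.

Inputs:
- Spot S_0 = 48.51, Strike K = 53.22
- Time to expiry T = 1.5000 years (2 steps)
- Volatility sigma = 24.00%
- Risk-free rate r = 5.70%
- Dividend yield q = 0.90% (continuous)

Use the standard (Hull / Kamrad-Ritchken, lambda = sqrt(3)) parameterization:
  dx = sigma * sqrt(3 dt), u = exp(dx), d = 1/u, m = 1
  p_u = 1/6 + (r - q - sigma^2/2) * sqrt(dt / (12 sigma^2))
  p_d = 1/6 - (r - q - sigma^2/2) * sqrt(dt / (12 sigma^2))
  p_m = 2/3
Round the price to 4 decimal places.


Answer: Price = V(0,0) = 6.2218

Derivation:
dt = T/N = 0.750000; dx = sigma*sqrt(3*dt) = 0.360000
u = exp(dx) = 1.433329; d = 1/u = 0.697676
p_u = 0.186667, p_m = 0.666667, p_d = 0.146667
Discount per step: exp(-r*dt) = 0.958151
Stock lattice S(k, j) with j the centered position index:
  k=0: S(0,+0) = 48.5100
  k=1: S(1,-1) = 33.8443; S(1,+0) = 48.5100; S(1,+1) = 69.5308
  k=2: S(2,-2) = 23.6124; S(2,-1) = 33.8443; S(2,+0) = 48.5100; S(2,+1) = 69.5308; S(2,+2) = 99.6606
Terminal payoffs V(N, j) = max(K - S_T, 0):
  V(2,-2) = 29.607648; V(2,-1) = 19.375721; V(2,+0) = 4.710000; V(2,+1) = 0.000000; V(2,+2) = 0.000000
Backward induction: V(k, j) = exp(-r*dt) * [p_u * V(k+1, j+1) + p_m * V(k+1, j) + p_d * V(k+1, j-1)]
  V(1,-1) = exp(-r*dt) * [p_u*4.710000 + p_m*19.375721 + p_d*29.607648] = 17.379710
  V(1,+0) = exp(-r*dt) * [p_u*0.000000 + p_m*4.710000 + p_d*19.375721] = 5.731441
  V(1,+1) = exp(-r*dt) * [p_u*0.000000 + p_m*0.000000 + p_d*4.710000] = 0.661891
  V(0,+0) = exp(-r*dt) * [p_u*0.661891 + p_m*5.731441 + p_d*17.379710] = 6.221789


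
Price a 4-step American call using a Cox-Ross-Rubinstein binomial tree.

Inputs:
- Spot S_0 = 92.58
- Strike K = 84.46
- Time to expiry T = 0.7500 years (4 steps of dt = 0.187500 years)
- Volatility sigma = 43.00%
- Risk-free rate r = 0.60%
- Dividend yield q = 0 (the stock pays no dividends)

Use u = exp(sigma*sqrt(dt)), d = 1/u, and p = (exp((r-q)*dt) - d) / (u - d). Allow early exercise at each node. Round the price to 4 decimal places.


dt = T/N = 0.187500
u = exp(sigma*sqrt(dt)) = 1.204658; d = 1/u = 0.830111
p = (exp((r-q)*dt) - d) / (u - d) = 0.456590
Discount per step: exp(-r*dt) = 0.998876
Stock lattice S(k, i) with i counting down-moves:
  k=0: S(0,0) = 92.5800
  k=1: S(1,0) = 111.5272; S(1,1) = 76.8517
  k=2: S(2,0) = 134.3521; S(2,1) = 92.5800; S(2,2) = 63.7955
  k=3: S(3,0) = 161.8483; S(3,1) = 111.5272; S(3,2) = 76.8517; S(3,3) = 52.9573
  k=4: S(4,0) = 194.9718; S(4,1) = 134.3521; S(4,2) = 92.5800; S(4,3) = 63.7955; S(4,4) = 43.9605
Terminal payoffs V(N, i) = max(S_T - K, 0):
  V(4,0) = 110.511810; V(4,1) = 49.892113; V(4,2) = 8.120000; V(4,3) = 0.000000; V(4,4) = 0.000000
Backward induction: V(k, i) = exp(-r*dt) * [p * V(k+1, i) + (1-p) * V(k+1, i+1)]; then take max(V_cont, immediate exercise) for American.
  V(3,0) = exp(-r*dt) * [p*110.511810 + (1-p)*49.892113] = 77.483271; exercise = 77.388307; V(3,0) = max -> 77.483271
  V(3,1) = exp(-r*dt) * [p*49.892113 + (1-p)*8.120000] = 27.162174; exercise = 27.067210; V(3,1) = max -> 27.162174
  V(3,2) = exp(-r*dt) * [p*8.120000 + (1-p)*0.000000] = 3.703346; exercise = 0.000000; V(3,2) = max -> 3.703346
  V(3,3) = exp(-r*dt) * [p*0.000000 + (1-p)*0.000000] = 0.000000; exercise = 0.000000; V(3,3) = max -> 0.000000
  V(2,0) = exp(-r*dt) * [p*77.483271 + (1-p)*27.162174] = 50.081934; exercise = 49.892113; V(2,0) = max -> 50.081934
  V(2,1) = exp(-r*dt) * [p*27.162174 + (1-p)*3.703346] = 14.398216; exercise = 8.120000; V(2,1) = max -> 14.398216
  V(2,2) = exp(-r*dt) * [p*3.703346 + (1-p)*0.000000] = 1.689011; exercise = 0.000000; V(2,2) = max -> 1.689011
  V(1,0) = exp(-r*dt) * [p*50.081934 + (1-p)*14.398216] = 30.656554; exercise = 27.067210; V(1,0) = max -> 30.656554
  V(1,1) = exp(-r*dt) * [p*14.398216 + (1-p)*1.689011] = 7.483490; exercise = 0.000000; V(1,1) = max -> 7.483490
  V(0,0) = exp(-r*dt) * [p*30.656554 + (1-p)*7.483490] = 18.043779; exercise = 8.120000; V(0,0) = max -> 18.043779

Answer: Price = V(0,0) = 18.0438


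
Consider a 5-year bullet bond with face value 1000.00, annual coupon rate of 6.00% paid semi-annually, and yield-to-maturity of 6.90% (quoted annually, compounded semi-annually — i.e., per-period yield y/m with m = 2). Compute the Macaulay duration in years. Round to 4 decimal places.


Answer: Macaulay duration = 4.3790 years

Derivation:
Coupon per period c = face * coupon_rate / m = 30.000000
Periods per year m = 2; per-period yield y/m = 0.034500
Number of cashflows N = 10
Cashflows (t years, CF_t, discount factor 1/(1+y/m)^(m*t), PV):
  t = 0.5000: CF_t = 30.000000, DF = 0.966651, PV = 28.999517
  t = 1.0000: CF_t = 30.000000, DF = 0.934413, PV = 28.032399
  t = 1.5000: CF_t = 30.000000, DF = 0.903251, PV = 27.097534
  t = 2.0000: CF_t = 30.000000, DF = 0.873128, PV = 26.193846
  t = 2.5000: CF_t = 30.000000, DF = 0.844010, PV = 25.320296
  t = 3.0000: CF_t = 30.000000, DF = 0.815863, PV = 24.475878
  t = 3.5000: CF_t = 30.000000, DF = 0.788654, PV = 23.659621
  t = 4.0000: CF_t = 30.000000, DF = 0.762353, PV = 22.870586
  t = 4.5000: CF_t = 30.000000, DF = 0.736929, PV = 22.107865
  t = 5.0000: CF_t = 1030.000000, DF = 0.712353, PV = 733.723239
Price P = sum_t PV_t = 962.480782
Macaulay numerator sum_t t * PV_t:
  t * PV_t at t = 0.5000: 14.499758
  t * PV_t at t = 1.0000: 28.032399
  t * PV_t at t = 1.5000: 40.646301
  t * PV_t at t = 2.0000: 52.387693
  t * PV_t at t = 2.5000: 63.300740
  t * PV_t at t = 3.0000: 73.427635
  t * PV_t at t = 3.5000: 82.808675
  t * PV_t at t = 4.0000: 91.482344
  t * PV_t at t = 4.5000: 99.485392
  t * PV_t at t = 5.0000: 3668.616196
Macaulay duration D = (sum_t t * PV_t) / P = 4214.687133 / 962.480782 = 4.378983


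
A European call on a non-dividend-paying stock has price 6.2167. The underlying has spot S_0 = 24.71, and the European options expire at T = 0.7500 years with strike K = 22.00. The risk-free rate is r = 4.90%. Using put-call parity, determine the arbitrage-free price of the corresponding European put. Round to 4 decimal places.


Answer: Put price = 2.7129

Derivation:
Put-call parity: C - P = S_0 * exp(-qT) - K * exp(-rT).
S_0 * exp(-qT) = 24.7100 * 1.00000000 = 24.71000000
K * exp(-rT) = 22.0000 * 0.96391708 = 21.20617586
P = C - S*exp(-qT) + K*exp(-rT)
P = 6.2167 - 24.71000000 + 21.20617586 = 2.7129


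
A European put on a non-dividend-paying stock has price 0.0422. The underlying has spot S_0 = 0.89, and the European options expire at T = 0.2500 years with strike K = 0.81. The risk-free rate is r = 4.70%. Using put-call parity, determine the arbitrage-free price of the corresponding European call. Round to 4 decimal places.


Answer: Call price = 0.1317

Derivation:
Put-call parity: C - P = S_0 * exp(-qT) - K * exp(-rT).
S_0 * exp(-qT) = 0.8900 * 1.00000000 = 0.89000000
K * exp(-rT) = 0.8100 * 0.98831876 = 0.80053820
C = P + S*exp(-qT) - K*exp(-rT)
C = 0.0422 + 0.89000000 - 0.80053820 = 0.1317


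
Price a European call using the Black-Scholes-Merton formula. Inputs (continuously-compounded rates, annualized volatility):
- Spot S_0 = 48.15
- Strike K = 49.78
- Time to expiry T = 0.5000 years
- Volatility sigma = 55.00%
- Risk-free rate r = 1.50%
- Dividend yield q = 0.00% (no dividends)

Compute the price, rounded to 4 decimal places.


Answer: Price = 6.9080

Derivation:
d1 = (ln(S/K) + (r - q + 0.5*sigma^2) * T) / (sigma * sqrt(T)) = 0.12813505
d2 = d1 - sigma * sqrt(T) = -0.26077368
exp(-rT) = 0.99252805; exp(-qT) = 1.00000000
C = S_0 * exp(-qT) * N(d1) - K * exp(-rT) * N(d2)
N(d1) = 0.55097895; N(d2) = 0.39713352
C = 48.1500 * 1.00000000 * 0.55097895 - 49.7800 * 0.99252805 * 0.39713352 = 6.9080


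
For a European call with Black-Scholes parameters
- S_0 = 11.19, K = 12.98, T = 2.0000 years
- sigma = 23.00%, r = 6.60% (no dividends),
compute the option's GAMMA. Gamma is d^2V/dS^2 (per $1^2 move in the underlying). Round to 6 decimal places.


d1 = 0.1122480090; d2 = -0.2130211103
phi(d1) = 0.3964369207; exp(-qT) = 1.0000000000; exp(-rT) = 0.8763409951
Gamma = exp(-qT) * phi(d1) / (S * sigma * sqrt(T)) = 1.0000000000 * 0.3964369207 / (11.1900 * 0.2300 * 1.4142135624) = 0.108918

Answer: Gamma = 0.108918


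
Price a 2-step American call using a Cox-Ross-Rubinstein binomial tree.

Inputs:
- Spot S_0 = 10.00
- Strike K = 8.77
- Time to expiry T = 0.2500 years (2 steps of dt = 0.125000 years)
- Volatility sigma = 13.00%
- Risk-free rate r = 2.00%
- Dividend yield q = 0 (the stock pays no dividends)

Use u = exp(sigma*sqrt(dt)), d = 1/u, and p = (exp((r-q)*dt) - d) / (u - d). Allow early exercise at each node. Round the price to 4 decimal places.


dt = T/N = 0.125000
u = exp(sigma*sqrt(dt)) = 1.047035; d = 1/u = 0.955078
p = (exp((r-q)*dt) - d) / (u - d) = 0.515732
Discount per step: exp(-r*dt) = 0.997503
Stock lattice S(k, i) with i counting down-moves:
  k=0: S(0,0) = 10.0000
  k=1: S(1,0) = 10.4703; S(1,1) = 9.5508
  k=2: S(2,0) = 10.9628; S(2,1) = 10.0000; S(2,2) = 9.1217
Terminal payoffs V(N, i) = max(S_T - K, 0):
  V(2,0) = 2.192814; V(2,1) = 1.230000; V(2,2) = 0.351746
Backward induction: V(k, i) = exp(-r*dt) * [p * V(k+1, i) + (1-p) * V(k+1, i+1)]; then take max(V_cont, immediate exercise) for American.
  V(1,0) = exp(-r*dt) * [p*2.192814 + (1-p)*1.230000] = 1.722243; exercise = 1.700346; V(1,0) = max -> 1.722243
  V(1,1) = exp(-r*dt) * [p*1.230000 + (1-p)*0.351746] = 0.802681; exercise = 0.780783; V(1,1) = max -> 0.802681
  V(0,0) = exp(-r*dt) * [p*1.722243 + (1-p)*0.802681] = 1.273741; exercise = 1.230000; V(0,0) = max -> 1.273741

Answer: Price = V(0,0) = 1.2737


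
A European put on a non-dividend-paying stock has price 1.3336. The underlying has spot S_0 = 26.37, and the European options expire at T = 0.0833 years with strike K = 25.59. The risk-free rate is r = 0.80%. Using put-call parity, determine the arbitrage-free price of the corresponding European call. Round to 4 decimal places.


Answer: Call price = 2.1306

Derivation:
Put-call parity: C - P = S_0 * exp(-qT) - K * exp(-rT).
S_0 * exp(-qT) = 26.3700 * 1.00000000 = 26.37000000
K * exp(-rT) = 25.5900 * 0.99933382 = 25.57295250
C = P + S*exp(-qT) - K*exp(-rT)
C = 1.3336 + 26.37000000 - 25.57295250 = 2.1306


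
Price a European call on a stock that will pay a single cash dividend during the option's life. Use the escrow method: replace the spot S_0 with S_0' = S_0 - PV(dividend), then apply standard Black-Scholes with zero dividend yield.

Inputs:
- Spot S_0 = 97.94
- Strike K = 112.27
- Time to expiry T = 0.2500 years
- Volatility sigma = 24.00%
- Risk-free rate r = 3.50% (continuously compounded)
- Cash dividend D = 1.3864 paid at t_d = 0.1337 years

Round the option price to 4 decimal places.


PV(D) = D * exp(-r * t_d) = 1.3864 * 0.99533143 = 1.37992750
S_0' = S_0 - PV(D) = 97.9400 - 1.37992750 = 96.56007250
d1 = (ln(S_0'/K) + (r + sigma^2/2)*T) / (sigma*sqrt(T)) = -1.12326131
d2 = d1 - sigma*sqrt(T) = -1.24326131
exp(-rT) = 0.99128817
N(d1) = 0.13066327; N(d2) = 0.10688578
C = S_0' * N(d1) - K * exp(-rT) * N(d2) = 96.56007250 * 0.13066327 - 112.2700 * 0.99128817 * 0.10688578 = 0.7213

Answer: Price = 0.7213


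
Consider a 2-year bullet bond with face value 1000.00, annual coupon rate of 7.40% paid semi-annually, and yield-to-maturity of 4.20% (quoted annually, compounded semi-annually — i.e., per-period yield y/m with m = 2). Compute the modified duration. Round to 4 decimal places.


Coupon per period c = face * coupon_rate / m = 37.000000
Periods per year m = 2; per-period yield y/m = 0.021000
Number of cashflows N = 4
Cashflows (t years, CF_t, discount factor 1/(1+y/m)^(m*t), PV):
  t = 0.5000: CF_t = 37.000000, DF = 0.979432, PV = 36.238981
  t = 1.0000: CF_t = 37.000000, DF = 0.959287, PV = 35.493615
  t = 1.5000: CF_t = 37.000000, DF = 0.939556, PV = 34.763580
  t = 2.0000: CF_t = 1037.000000, DF = 0.920231, PV = 954.279926
Price P = sum_t PV_t = 1060.776103
First compute Macaulay numerator sum_t t * PV_t:
  t * PV_t at t = 0.5000: 18.119491
  t * PV_t at t = 1.0000: 35.493615
  t * PV_t at t = 1.5000: 52.145370
  t * PV_t at t = 2.0000: 1908.559851
Macaulay duration D = 2014.318328 / 1060.776103 = 1.898910
Modified duration = D / (1 + y/m) = 1.898910 / (1 + 0.021000) = 1.859853

Answer: Modified duration = 1.8599


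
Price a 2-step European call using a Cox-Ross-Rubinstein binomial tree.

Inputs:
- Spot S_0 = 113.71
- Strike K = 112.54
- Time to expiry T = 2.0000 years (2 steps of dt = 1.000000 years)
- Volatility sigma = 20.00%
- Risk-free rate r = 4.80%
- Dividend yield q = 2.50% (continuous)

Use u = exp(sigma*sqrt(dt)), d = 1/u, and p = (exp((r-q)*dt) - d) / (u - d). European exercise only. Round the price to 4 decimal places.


dt = T/N = 1.000000
u = exp(sigma*sqrt(dt)) = 1.221403; d = 1/u = 0.818731
p = (exp((r-q)*dt) - d) / (u - d) = 0.507946
Discount per step: exp(-r*dt) = 0.953134
Stock lattice S(k, i) with i counting down-moves:
  k=0: S(0,0) = 113.7100
  k=1: S(1,0) = 138.8857; S(1,1) = 93.0979
  k=2: S(2,0) = 169.6354; S(2,1) = 113.7100; S(2,2) = 76.2221
Terminal payoffs V(N, i) = max(S_T - K, 0):
  V(2,0) = 57.095386; V(2,1) = 1.170000; V(2,2) = 0.000000
Backward induction: V(k, i) = exp(-r*dt) * [p * V(k+1, i) + (1-p) * V(k+1, i+1)].
  V(1,0) = exp(-r*dt) * [p*57.095386 + (1-p)*1.170000] = 28.190931
  V(1,1) = exp(-r*dt) * [p*1.170000 + (1-p)*0.000000] = 0.566445
  V(0,0) = exp(-r*dt) * [p*28.190931 + (1-p)*0.566445] = 13.914040

Answer: Price = V(0,0) = 13.9140


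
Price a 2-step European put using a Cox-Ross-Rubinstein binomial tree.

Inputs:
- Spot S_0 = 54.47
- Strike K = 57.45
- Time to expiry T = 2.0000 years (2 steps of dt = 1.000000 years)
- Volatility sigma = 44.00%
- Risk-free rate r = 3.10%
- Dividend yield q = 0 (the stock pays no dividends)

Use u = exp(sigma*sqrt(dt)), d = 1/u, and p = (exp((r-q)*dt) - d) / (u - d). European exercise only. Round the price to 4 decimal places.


dt = T/N = 1.000000
u = exp(sigma*sqrt(dt)) = 1.552707; d = 1/u = 0.644036
p = (exp((r-q)*dt) - d) / (u - d) = 0.426391
Discount per step: exp(-r*dt) = 0.969476
Stock lattice S(k, i) with i counting down-moves:
  k=0: S(0,0) = 54.4700
  k=1: S(1,0) = 84.5760; S(1,1) = 35.0807
  k=2: S(2,0) = 131.3217; S(2,1) = 54.4700; S(2,2) = 22.5932
Terminal payoffs V(N, i) = max(K - S_T, 0):
  V(2,0) = 0.000000; V(2,1) = 2.980000; V(2,2) = 34.856775
Backward induction: V(k, i) = exp(-r*dt) * [p * V(k+1, i) + (1-p) * V(k+1, i+1)].
  V(1,0) = exp(-r*dt) * [p*0.000000 + (1-p)*2.980000] = 1.657178
  V(1,1) = exp(-r*dt) * [p*2.980000 + (1-p)*34.856775] = 20.615708
  V(0,0) = exp(-r*dt) * [p*1.657178 + (1-p)*20.615708] = 12.149430

Answer: Price = V(0,0) = 12.1494


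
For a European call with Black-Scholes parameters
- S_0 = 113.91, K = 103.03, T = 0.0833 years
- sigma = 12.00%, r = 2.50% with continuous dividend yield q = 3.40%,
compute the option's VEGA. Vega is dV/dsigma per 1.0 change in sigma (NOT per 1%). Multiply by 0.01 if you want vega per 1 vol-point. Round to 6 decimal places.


Answer: Vega = 0.198442

Derivation:
d1 = 2.8942155806; d2 = 2.8595814934
phi(d1) = 0.0060531260; exp(-qT) = 0.9971718069; exp(-rT) = 0.9979196669
Vega = S * exp(-qT) * phi(d1) * sqrt(T) = 113.9100 * 0.9971718069 * 0.0060531260 * 0.2886173938 = 0.198442


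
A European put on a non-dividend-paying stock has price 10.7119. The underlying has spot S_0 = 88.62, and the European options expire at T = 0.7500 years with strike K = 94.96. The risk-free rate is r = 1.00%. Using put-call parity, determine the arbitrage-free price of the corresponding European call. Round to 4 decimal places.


Answer: Call price = 5.0814

Derivation:
Put-call parity: C - P = S_0 * exp(-qT) - K * exp(-rT).
S_0 * exp(-qT) = 88.6200 * 1.00000000 = 88.62000000
K * exp(-rT) = 94.9600 * 0.99252805 = 94.25046409
C = P + S*exp(-qT) - K*exp(-rT)
C = 10.7119 + 88.62000000 - 94.25046409 = 5.0814


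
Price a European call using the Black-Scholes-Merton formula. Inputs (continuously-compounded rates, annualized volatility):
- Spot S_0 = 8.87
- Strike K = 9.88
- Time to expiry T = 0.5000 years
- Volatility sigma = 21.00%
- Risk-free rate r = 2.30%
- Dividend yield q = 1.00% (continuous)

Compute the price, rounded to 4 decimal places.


d1 = (ln(S/K) + (r - q + 0.5*sigma^2) * T) / (sigma * sqrt(T)) = -0.60819746
d2 = d1 - sigma * sqrt(T) = -0.75668989
exp(-rT) = 0.98856587; exp(-qT) = 0.99501248
C = S_0 * exp(-qT) * N(d1) - K * exp(-rT) * N(d2)
N(d1) = 0.27152826; N(d2) = 0.22461784
C = 8.8700 * 0.99501248 * 0.27152826 - 9.8800 * 0.98856587 * 0.22461784 = 0.2026

Answer: Price = 0.2026


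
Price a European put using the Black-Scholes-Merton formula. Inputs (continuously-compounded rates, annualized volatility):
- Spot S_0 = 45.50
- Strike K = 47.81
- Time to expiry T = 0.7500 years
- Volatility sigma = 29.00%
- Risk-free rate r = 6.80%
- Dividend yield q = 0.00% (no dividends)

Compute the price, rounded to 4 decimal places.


d1 = (ln(S/K) + (r - q + 0.5*sigma^2) * T) / (sigma * sqrt(T)) = 0.13145670
d2 = d1 - sigma * sqrt(T) = -0.11969067
exp(-rT) = 0.95027867; exp(-qT) = 1.00000000
P = K * exp(-rT) * N(-d2) - S_0 * exp(-qT) * N(-d1)
N(-d1) = 0.44770702; N(-d2) = 0.54763590
P = 47.8100 * 0.95027867 * 0.54763590 - 45.5000 * 1.00000000 * 0.44770702 = 4.5100

Answer: Price = 4.5100


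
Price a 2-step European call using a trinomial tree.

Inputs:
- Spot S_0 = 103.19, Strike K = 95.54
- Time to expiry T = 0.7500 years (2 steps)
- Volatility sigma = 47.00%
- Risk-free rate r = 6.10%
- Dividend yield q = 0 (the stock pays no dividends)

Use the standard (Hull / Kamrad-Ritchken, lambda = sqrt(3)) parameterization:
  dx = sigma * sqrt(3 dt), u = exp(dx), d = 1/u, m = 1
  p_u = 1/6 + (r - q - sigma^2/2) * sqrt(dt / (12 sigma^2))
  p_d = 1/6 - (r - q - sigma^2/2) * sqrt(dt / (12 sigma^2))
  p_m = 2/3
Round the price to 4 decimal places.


dt = T/N = 0.375000; dx = sigma*sqrt(3*dt) = 0.498510
u = exp(dx) = 1.646267; d = 1/u = 0.607435
p_u = 0.148068, p_m = 0.666667, p_d = 0.185266
Discount per step: exp(-r*dt) = 0.977385
Stock lattice S(k, j) with j the centered position index:
  k=0: S(0,+0) = 103.1900
  k=1: S(1,-1) = 62.6812; S(1,+0) = 103.1900; S(1,+1) = 169.8783
  k=2: S(2,-2) = 38.0748; S(2,-1) = 62.6812; S(2,+0) = 103.1900; S(2,+1) = 169.8783; S(2,+2) = 279.6650
Terminal payoffs V(N, j) = max(S_T - K, 0):
  V(2,-2) = 0.000000; V(2,-1) = 0.000000; V(2,+0) = 7.650000; V(2,+1) = 74.338288; V(2,+2) = 184.125015
Backward induction: V(k, j) = exp(-r*dt) * [p_u * V(k+1, j+1) + p_m * V(k+1, j) + p_d * V(k+1, j-1)]
  V(1,-1) = exp(-r*dt) * [p_u*7.650000 + p_m*0.000000 + p_d*0.000000] = 1.107100
  V(1,+0) = exp(-r*dt) * [p_u*74.338288 + p_m*7.650000 + p_d*0.000000] = 15.742817
  V(1,+1) = exp(-r*dt) * [p_u*184.125015 + p_m*74.338288 + p_d*7.650000] = 76.469669
  V(0,+0) = exp(-r*dt) * [p_u*76.469669 + p_m*15.742817 + p_d*1.107100] = 21.524934

Answer: Price = V(0,0) = 21.5249


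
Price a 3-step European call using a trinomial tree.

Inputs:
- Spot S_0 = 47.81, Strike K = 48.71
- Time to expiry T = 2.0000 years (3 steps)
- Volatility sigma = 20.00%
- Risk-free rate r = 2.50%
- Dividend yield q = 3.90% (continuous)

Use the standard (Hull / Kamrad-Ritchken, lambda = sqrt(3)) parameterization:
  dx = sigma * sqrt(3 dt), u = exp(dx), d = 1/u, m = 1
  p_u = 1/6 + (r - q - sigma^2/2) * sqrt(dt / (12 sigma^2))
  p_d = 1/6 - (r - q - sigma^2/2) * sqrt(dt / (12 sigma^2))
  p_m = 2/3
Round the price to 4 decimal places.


dt = T/N = 0.666667; dx = sigma*sqrt(3*dt) = 0.282843
u = exp(dx) = 1.326896; d = 1/u = 0.753638
p_u = 0.126597, p_m = 0.666667, p_d = 0.206736
Discount per step: exp(-r*dt) = 0.983471
Stock lattice S(k, j) with j the centered position index:
  k=0: S(0,+0) = 47.8100
  k=1: S(1,-1) = 36.0314; S(1,+0) = 47.8100; S(1,+1) = 63.4389
  k=2: S(2,-2) = 27.1547; S(2,-1) = 36.0314; S(2,+0) = 47.8100; S(2,+1) = 63.4389; S(2,+2) = 84.1769
  k=3: S(3,-3) = 20.4648; S(3,-2) = 27.1547; S(3,-1) = 36.0314; S(3,+0) = 47.8100; S(3,+1) = 63.4389; S(3,+2) = 84.1769; S(3,+3) = 111.6940
Terminal payoffs V(N, j) = max(S_T - K, 0):
  V(3,-3) = 0.000000; V(3,-2) = 0.000000; V(3,-1) = 0.000000; V(3,+0) = 0.000000; V(3,+1) = 14.728919; V(3,+2) = 35.466876; V(3,+3) = 62.983997
Backward induction: V(k, j) = exp(-r*dt) * [p_u * V(k+1, j+1) + p_m * V(k+1, j) + p_d * V(k+1, j-1)]
  V(2,-2) = exp(-r*dt) * [p_u*0.000000 + p_m*0.000000 + p_d*0.000000] = 0.000000
  V(2,-1) = exp(-r*dt) * [p_u*0.000000 + p_m*0.000000 + p_d*0.000000] = 0.000000
  V(2,+0) = exp(-r*dt) * [p_u*14.728919 + p_m*0.000000 + p_d*0.000000] = 1.833821
  V(2,+1) = exp(-r*dt) * [p_u*35.466876 + p_m*14.728919 + p_d*0.000000] = 14.072778
  V(2,+2) = exp(-r*dt) * [p_u*62.983997 + p_m*35.466876 + p_d*14.728919] = 34.090253
  V(1,-1) = exp(-r*dt) * [p_u*1.833821 + p_m*0.000000 + p_d*0.000000] = 0.228320
  V(1,+0) = exp(-r*dt) * [p_u*14.072778 + p_m*1.833821 + p_d*0.000000] = 2.954469
  V(1,+1) = exp(-r*dt) * [p_u*34.090253 + p_m*14.072778 + p_d*1.833821] = 13.844035
  V(0,+0) = exp(-r*dt) * [p_u*13.844035 + p_m*2.954469 + p_d*0.228320] = 3.707161

Answer: Price = V(0,0) = 3.7072


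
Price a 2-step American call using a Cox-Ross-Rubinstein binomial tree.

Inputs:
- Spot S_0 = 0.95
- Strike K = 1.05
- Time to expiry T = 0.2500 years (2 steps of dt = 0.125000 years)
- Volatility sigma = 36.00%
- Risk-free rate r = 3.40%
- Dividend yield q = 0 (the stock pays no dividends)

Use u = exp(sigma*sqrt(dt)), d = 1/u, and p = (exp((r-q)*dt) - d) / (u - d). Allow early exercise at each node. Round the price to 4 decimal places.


Answer: Price = V(0,0) = 0.0409

Derivation:
dt = T/N = 0.125000
u = exp(sigma*sqrt(dt)) = 1.135734; d = 1/u = 0.880488
p = (exp((r-q)*dt) - d) / (u - d) = 0.484909
Discount per step: exp(-r*dt) = 0.995759
Stock lattice S(k, i) with i counting down-moves:
  k=0: S(0,0) = 0.9500
  k=1: S(1,0) = 1.0789; S(1,1) = 0.8365
  k=2: S(2,0) = 1.2254; S(2,1) = 0.9500; S(2,2) = 0.7365
Terminal payoffs V(N, i) = max(S_T - K, 0):
  V(2,0) = 0.175397; V(2,1) = 0.000000; V(2,2) = 0.000000
Backward induction: V(k, i) = exp(-r*dt) * [p * V(k+1, i) + (1-p) * V(k+1, i+1)]; then take max(V_cont, immediate exercise) for American.
  V(1,0) = exp(-r*dt) * [p*0.175397 + (1-p)*0.000000] = 0.084691; exercise = 0.028947; V(1,0) = max -> 0.084691
  V(1,1) = exp(-r*dt) * [p*0.000000 + (1-p)*0.000000] = 0.000000; exercise = 0.000000; V(1,1) = max -> 0.000000
  V(0,0) = exp(-r*dt) * [p*0.084691 + (1-p)*0.000000] = 0.040893; exercise = 0.000000; V(0,0) = max -> 0.040893


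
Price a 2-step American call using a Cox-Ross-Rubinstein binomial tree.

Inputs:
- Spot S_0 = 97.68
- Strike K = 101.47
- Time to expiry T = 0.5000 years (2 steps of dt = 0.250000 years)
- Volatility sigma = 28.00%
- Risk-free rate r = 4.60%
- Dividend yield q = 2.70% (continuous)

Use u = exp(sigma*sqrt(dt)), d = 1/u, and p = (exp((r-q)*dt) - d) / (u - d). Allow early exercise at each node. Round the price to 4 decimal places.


Answer: Price = V(0,0) = 6.3059

Derivation:
dt = T/N = 0.250000
u = exp(sigma*sqrt(dt)) = 1.150274; d = 1/u = 0.869358
p = (exp((r-q)*dt) - d) / (u - d) = 0.482006
Discount per step: exp(-r*dt) = 0.988566
Stock lattice S(k, i) with i counting down-moves:
  k=0: S(0,0) = 97.6800
  k=1: S(1,0) = 112.3587; S(1,1) = 84.9189
  k=2: S(2,0) = 129.2433; S(2,1) = 97.6800; S(2,2) = 73.8250
Terminal payoffs V(N, i) = max(S_T - K, 0):
  V(2,0) = 27.773320; V(2,1) = 0.000000; V(2,2) = 0.000000
Backward induction: V(k, i) = exp(-r*dt) * [p * V(k+1, i) + (1-p) * V(k+1, i+1)]; then take max(V_cont, immediate exercise) for American.
  V(1,0) = exp(-r*dt) * [p*27.773320 + (1-p)*0.000000] = 13.233847; exercise = 10.888745; V(1,0) = max -> 13.233847
  V(1,1) = exp(-r*dt) * [p*0.000000 + (1-p)*0.000000] = 0.000000; exercise = 0.000000; V(1,1) = max -> 0.000000
  V(0,0) = exp(-r*dt) * [p*13.233847 + (1-p)*0.000000] = 6.305861; exercise = 0.000000; V(0,0) = max -> 6.305861


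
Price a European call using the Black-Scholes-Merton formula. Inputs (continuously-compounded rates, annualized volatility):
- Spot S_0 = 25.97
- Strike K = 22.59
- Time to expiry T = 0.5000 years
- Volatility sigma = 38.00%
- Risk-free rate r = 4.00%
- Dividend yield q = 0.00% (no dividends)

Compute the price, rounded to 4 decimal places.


Answer: Price = 4.9206

Derivation:
d1 = (ln(S/K) + (r - q + 0.5*sigma^2) * T) / (sigma * sqrt(T)) = 0.72770478
d2 = d1 - sigma * sqrt(T) = 0.45900421
exp(-rT) = 0.98019867; exp(-qT) = 1.00000000
C = S_0 * exp(-qT) * N(d1) - K * exp(-rT) * N(d2)
N(d1) = 0.76660284; N(d2) = 0.67688443
C = 25.9700 * 1.00000000 * 0.76660284 - 22.5900 * 0.98019867 * 0.67688443 = 4.9206


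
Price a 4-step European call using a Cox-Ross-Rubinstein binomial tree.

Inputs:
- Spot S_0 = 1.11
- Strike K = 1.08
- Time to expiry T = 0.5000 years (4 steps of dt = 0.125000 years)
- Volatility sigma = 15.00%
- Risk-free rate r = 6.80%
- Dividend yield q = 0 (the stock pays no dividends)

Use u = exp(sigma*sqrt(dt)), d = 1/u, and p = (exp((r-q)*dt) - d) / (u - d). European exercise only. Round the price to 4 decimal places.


dt = T/N = 0.125000
u = exp(sigma*sqrt(dt)) = 1.054464; d = 1/u = 0.948349
p = (exp((r-q)*dt) - d) / (u - d) = 0.567187
Discount per step: exp(-r*dt) = 0.991536
Stock lattice S(k, i) with i counting down-moves:
  k=0: S(0,0) = 1.1100
  k=1: S(1,0) = 1.1705; S(1,1) = 1.0527
  k=2: S(2,0) = 1.2342; S(2,1) = 1.1100; S(2,2) = 0.9983
  k=3: S(3,0) = 1.3014; S(3,1) = 1.1705; S(3,2) = 1.0527; S(3,3) = 0.9467
  k=4: S(4,0) = 1.3723; S(4,1) = 1.2342; S(4,2) = 1.1100; S(4,3) = 0.9983; S(4,4) = 0.8978
Terminal payoffs V(N, i) = max(S_T - K, 0):
  V(4,0) = 0.292305; V(4,1) = 0.154204; V(4,2) = 0.030000; V(4,3) = 0.000000; V(4,4) = 0.000000
Backward induction: V(k, i) = exp(-r*dt) * [p * V(k+1, i) + (1-p) * V(k+1, i+1)].
  V(3,0) = exp(-r*dt) * [p*0.292305 + (1-p)*0.154204] = 0.230565
  V(3,1) = exp(-r*dt) * [p*0.154204 + (1-p)*0.030000] = 0.099597
  V(3,2) = exp(-r*dt) * [p*0.030000 + (1-p)*0.000000] = 0.016872
  V(3,3) = exp(-r*dt) * [p*0.000000 + (1-p)*0.000000] = 0.000000
  V(2,0) = exp(-r*dt) * [p*0.230565 + (1-p)*0.099597] = 0.172409
  V(2,1) = exp(-r*dt) * [p*0.099597 + (1-p)*0.016872] = 0.063252
  V(2,2) = exp(-r*dt) * [p*0.016872 + (1-p)*0.000000] = 0.009488
  V(1,0) = exp(-r*dt) * [p*0.172409 + (1-p)*0.063252] = 0.124105
  V(1,1) = exp(-r*dt) * [p*0.063252 + (1-p)*0.009488] = 0.039644
  V(0,0) = exp(-r*dt) * [p*0.124105 + (1-p)*0.039644] = 0.086808

Answer: Price = V(0,0) = 0.0868


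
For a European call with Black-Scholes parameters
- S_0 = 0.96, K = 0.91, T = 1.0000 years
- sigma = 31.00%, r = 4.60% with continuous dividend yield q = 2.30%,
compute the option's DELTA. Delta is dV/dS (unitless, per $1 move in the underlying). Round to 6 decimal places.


d1 = 0.4017376934; d2 = 0.0917376934
phi(d1) = 0.3680136974; exp(-qT) = 0.9772624838; exp(-rT) = 0.9550419622
N(d1) = 0.6560614595
Delta = exp(-qT) * N(d1) = 0.9772624838 * 0.6560614595 = 0.641144

Answer: Delta = 0.641144


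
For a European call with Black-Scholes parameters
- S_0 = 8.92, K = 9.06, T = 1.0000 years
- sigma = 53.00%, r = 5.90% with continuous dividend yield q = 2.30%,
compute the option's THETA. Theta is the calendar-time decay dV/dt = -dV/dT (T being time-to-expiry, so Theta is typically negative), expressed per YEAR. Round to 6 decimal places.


d1 = 0.3035411821; d2 = -0.2264588179
phi(d1) = 0.3809804727; exp(-qT) = 0.9772624838; exp(-rT) = 0.9427067692
Theta = -S*exp(-qT)*phi(d1)*sigma/(2*sqrt(T)) - r*K*exp(-rT)*N(d2) + q*S*exp(-qT)*N(d1)
N(d1) = 0.6192612660; N(d2) = 0.4104222929; sqrt(T) = 1.0000000000
Term 1 = -8.9200 * 0.9772624838 * 0.3809804727 * 0.5300 / (2 * 1.0000000000) = -0.8800851065
Term 2 = -0.0590 * 9.0600 * 0.9427067692 * 0.4104222929 = -0.2068177348
Term 3 = 0.0230 * 8.9200 * 0.9772624838 * 0.6192612660 = 0.1241588935
Theta = -0.8800851065 + (-0.2068177348) + (0.1241588935) = -0.962744

Answer: Theta = -0.962744


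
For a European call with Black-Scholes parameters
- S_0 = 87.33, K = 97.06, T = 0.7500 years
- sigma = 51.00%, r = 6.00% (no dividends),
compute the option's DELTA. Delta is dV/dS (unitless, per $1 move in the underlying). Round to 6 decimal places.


d1 = 0.0835509667; d2 = -0.3581219892
phi(d1) = 0.3975522467; exp(-qT) = 1.0000000000; exp(-rT) = 0.9559974818
N(d1) = 0.5332932733
Delta = exp(-qT) * N(d1) = 1.0000000000 * 0.5332932733 = 0.533293

Answer: Delta = 0.533293


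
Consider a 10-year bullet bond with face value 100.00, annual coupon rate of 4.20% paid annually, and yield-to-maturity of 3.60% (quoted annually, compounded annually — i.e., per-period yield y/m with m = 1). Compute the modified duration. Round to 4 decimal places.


Answer: Modified duration = 8.1213

Derivation:
Coupon per period c = face * coupon_rate / m = 4.200000
Periods per year m = 1; per-period yield y/m = 0.036000
Number of cashflows N = 10
Cashflows (t years, CF_t, discount factor 1/(1+y/m)^(m*t), PV):
  t = 1.0000: CF_t = 4.200000, DF = 0.965251, PV = 4.054054
  t = 2.0000: CF_t = 4.200000, DF = 0.931709, PV = 3.913180
  t = 3.0000: CF_t = 4.200000, DF = 0.899333, PV = 3.777200
  t = 4.0000: CF_t = 4.200000, DF = 0.868082, PV = 3.645946
  t = 5.0000: CF_t = 4.200000, DF = 0.837917, PV = 3.519253
  t = 6.0000: CF_t = 4.200000, DF = 0.808801, PV = 3.396963
  t = 7.0000: CF_t = 4.200000, DF = 0.780696, PV = 3.278921
  t = 8.0000: CF_t = 4.200000, DF = 0.753567, PV = 3.164982
  t = 9.0000: CF_t = 4.200000, DF = 0.727381, PV = 3.055002
  t = 10.0000: CF_t = 104.200000, DF = 0.702106, PV = 73.159405
Price P = sum_t PV_t = 104.964906
First compute Macaulay numerator sum_t t * PV_t:
  t * PV_t at t = 1.0000: 4.054054
  t * PV_t at t = 2.0000: 7.826359
  t * PV_t at t = 3.0000: 11.331601
  t * PV_t at t = 4.0000: 14.583785
  t * PV_t at t = 5.0000: 17.596266
  t * PV_t at t = 6.0000: 20.381775
  t * PV_t at t = 7.0000: 22.952450
  t * PV_t at t = 8.0000: 25.319856
  t * PV_t at t = 9.0000: 27.495018
  t * PV_t at t = 10.0000: 731.594050
Macaulay duration D = 883.135214 / 104.964906 = 8.413624
Modified duration = D / (1 + y/m) = 8.413624 / (1 + 0.036000) = 8.121258


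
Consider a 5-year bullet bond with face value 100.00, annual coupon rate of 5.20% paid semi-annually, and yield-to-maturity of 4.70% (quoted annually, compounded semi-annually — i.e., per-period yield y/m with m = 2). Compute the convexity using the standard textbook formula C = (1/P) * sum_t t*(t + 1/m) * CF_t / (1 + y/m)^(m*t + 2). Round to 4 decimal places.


Coupon per period c = face * coupon_rate / m = 2.600000
Periods per year m = 2; per-period yield y/m = 0.023500
Number of cashflows N = 10
Cashflows (t years, CF_t, discount factor 1/(1+y/m)^(m*t), PV):
  t = 0.5000: CF_t = 2.600000, DF = 0.977040, PV = 2.540303
  t = 1.0000: CF_t = 2.600000, DF = 0.954606, PV = 2.481976
  t = 1.5000: CF_t = 2.600000, DF = 0.932688, PV = 2.424989
  t = 2.0000: CF_t = 2.600000, DF = 0.911273, PV = 2.369310
  t = 2.5000: CF_t = 2.600000, DF = 0.890350, PV = 2.314910
  t = 3.0000: CF_t = 2.600000, DF = 0.869907, PV = 2.261759
  t = 3.5000: CF_t = 2.600000, DF = 0.849934, PV = 2.209828
  t = 4.0000: CF_t = 2.600000, DF = 0.830419, PV = 2.159089
  t = 4.5000: CF_t = 2.600000, DF = 0.811352, PV = 2.109516
  t = 5.0000: CF_t = 102.600000, DF = 0.792723, PV = 81.333393
Price P = sum_t PV_t = 102.205073
Convexity numerator sum_t t*(t + 1/m) * CF_t / (1+y/m)^(m*t + 2):
  t = 0.5000: term = 1.212495
  t = 1.0000: term = 3.553966
  t = 1.5000: term = 6.944730
  t = 2.0000: term = 11.308793
  t = 2.5000: term = 16.573708
  t = 3.0000: term = 22.670436
  t = 3.5000: term = 29.533217
  t = 4.0000: term = 37.099442
  t = 4.5000: term = 45.309529
  t = 5.0000: term = 2135.137708
Convexity = (1/P) * sum = 2309.344025 / 102.205073 = 22.595200

Answer: Convexity = 22.5952
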